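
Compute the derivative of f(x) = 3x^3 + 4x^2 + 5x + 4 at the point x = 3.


Differentiate f(x) = 3x^3 + 4x^2 + 5x + 4 term by term:
f'(x) = 9x^2 + 8x + 5
Substitute x = 3:
f'(3) = 9 * 3^2 + 8 * 3 + 5
= 81 + 24 + 5
= 110

110


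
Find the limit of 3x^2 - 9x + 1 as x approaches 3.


Since polynomials are continuous, we use direct substitution.
lim(x->3) of 3x^2 - 9x + 1
= 3 * 3^2 - 9 * 3 + 1
= 27 - 27 + 1
= 1

1


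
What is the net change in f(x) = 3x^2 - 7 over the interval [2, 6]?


Net change = f(b) - f(a)
f(x) = 3x^2 - 7
Compute f(6):
f(6) = 3 * 6^2 + 0 * 6 - 7
= 108 + 0 - 7
= 101
Compute f(2):
f(2) = 3 * 2^2 + 0 * 2 - 7
= 12 + 0 - 7
= 5
Net change = 101 - 5 = 96

96


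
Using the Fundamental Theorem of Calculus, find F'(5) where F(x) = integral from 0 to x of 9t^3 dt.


By the Fundamental Theorem of Calculus (Part 1):
If F(x) = integral from 0 to x of f(t) dt, then F'(x) = f(x)
Here f(t) = 9t^3
So F'(x) = 9x^3
Evaluate at x = 5:
F'(5) = 9 * 5^3
= 9 * 125
= 1125

1125


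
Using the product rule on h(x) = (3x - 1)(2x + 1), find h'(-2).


Let u(x) = 3x - 1 and v(x) = 2x + 1
u'(x) = 3
v'(x) = 2
Product rule: h'(x) = u'(x)*v(x) + u(x)*v'(x)
= 3 * (2x + 1) + (3x - 1) * 2
At x = -2:
u(-2) = 3 * (-2) - 1 = -7
v(-2) = 2 * (-2) + 1 = -3
h'(-2) = 3 * (-3) + (-7) * 2
= -9 - 14
= -23

-23


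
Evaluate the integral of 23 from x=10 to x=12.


The integral of a constant k over [a, b] equals k * (b - a).
integral from 10 to 12 of 23 dx
= 23 * (12 - 10)
= 23 * 2
= 46

46


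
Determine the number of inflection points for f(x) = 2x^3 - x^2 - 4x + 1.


Inflection points occur where f''(x) = 0 and concavity changes.
f(x) = 2x^3 - x^2 - 4x + 1
f'(x) = 6x^2 - 2x - 4
f''(x) = 12x - 2
Set f''(x) = 0:
12x - 2 = 0
x = 2 / 12 = 1/6
Since f''(x) is linear (degree 1), it changes sign at this point.
Therefore there is exactly 1 inflection point.

1


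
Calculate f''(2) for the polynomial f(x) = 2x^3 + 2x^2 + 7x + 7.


First derivative:
f'(x) = 6x^2 + 4x + 7
Second derivative:
f''(x) = 12x + 4
Substitute x = 2:
f''(2) = 12 * 2 + 4
= 24 + 4
= 28

28


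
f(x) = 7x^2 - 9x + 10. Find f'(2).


Differentiate term by term using power and sum rules:
f(x) = 7x^2 - 9x + 10
f'(x) = 14x - 9
Substitute x = 2:
f'(2) = 14 * 2 - 9
= 28 - 9
= 19

19


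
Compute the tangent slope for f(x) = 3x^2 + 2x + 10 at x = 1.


The slope of the tangent line equals f'(x) at the point.
f(x) = 3x^2 + 2x + 10
f'(x) = 6x + 2
At x = 1:
f'(1) = 6 * 1 + 2
= 6 + 2
= 8

8


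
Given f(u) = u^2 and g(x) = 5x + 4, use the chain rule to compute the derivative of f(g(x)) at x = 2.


Using the chain rule: (f(g(x)))' = f'(g(x)) * g'(x)
First, find g(2):
g(2) = 5 * 2 + 4 = 14
Next, f'(u) = 2u
And g'(x) = 5
So f'(g(2)) * g'(2)
= 2 * 14 * 5
= 140

140


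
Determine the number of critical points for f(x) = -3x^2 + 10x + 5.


Find where f'(x) = 0:
f'(x) = -6x + 10
Set f'(x) = 0:
-6x + 10 = 0
x = -10 / (-6) = 5/3
This is a linear equation in x, so there is exactly one solution.
Number of critical points: 1

1


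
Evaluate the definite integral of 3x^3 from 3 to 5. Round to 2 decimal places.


Find the antiderivative of 3x^3:
F(x) = 3/4 * x^4
Apply the Fundamental Theorem of Calculus:
F(5) - F(3)
= 3/4 * 5^4 - 3/4 * 3^4
= 3/4 * (625 - 81)
= 3/4 * 544
= 408 = 408.00

408.00


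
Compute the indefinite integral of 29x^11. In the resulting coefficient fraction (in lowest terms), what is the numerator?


Apply the power rule for integration:
integral of ax^n dx = a/(n+1) * x^(n+1) + C
integral of 29x^11 dx
= 29/12 * x^12 + C
The coefficient in lowest terms is 29/12, and its numerator is 29

29


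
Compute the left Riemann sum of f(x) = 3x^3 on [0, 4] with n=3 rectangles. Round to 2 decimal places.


Left Riemann sum uses left endpoints of each subinterval.
Interval: [0, 4], n = 3
dx = (4 - 0) / 3 = 4/3
Left endpoints: [0, 4/3, 8/3]
f values: [0, 64/9, 512/9]
Sum = dx * (sum of f values)
= 4/3 * 64
= 256/3 ≈ 85.33

85.33


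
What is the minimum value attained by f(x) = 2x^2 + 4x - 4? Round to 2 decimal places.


For a quadratic f(x) = ax^2 + bx + c with a > 0, the minimum is at the vertex.
Vertex x-coordinate: x = -b/(2a)
x = -(4) / (2 * 2)
x = -4/4 = -1
Substitute back to find the minimum value:
f(-1) = 2 * (-1)^2 + 4 * (-1) - 4
= 2 - 4 - 4
= -6 = -6.00

-6.00


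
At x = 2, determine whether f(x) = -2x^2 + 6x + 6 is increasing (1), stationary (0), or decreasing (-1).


Compute f'(x) to determine behavior:
f'(x) = -4x + 6
f'(2) = -4 * 2 + 6
= -8 + 6
= -2
Since f'(2) < 0, the function is decreasing (-1)

-1


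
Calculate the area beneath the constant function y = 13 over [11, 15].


The area under a constant function y = 13 is a rectangle.
Width = 15 - 11 = 4
Height = 13
Area = width * height
= 4 * 13
= 52

52


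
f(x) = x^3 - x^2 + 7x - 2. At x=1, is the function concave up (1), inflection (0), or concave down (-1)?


Concavity is determined by the sign of f''(x).
f(x) = x^3 - x^2 + 7x - 2
f'(x) = 3x^2 - 2x + 7
f''(x) = 6x - 2
f''(1) = 6 * 1 - 2
= 6 - 2
= 4
Since f''(1) > 0, the function is concave up (1)

1


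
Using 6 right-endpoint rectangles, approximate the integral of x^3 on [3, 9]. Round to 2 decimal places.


Right Riemann sum uses right endpoints of each subinterval.
Interval: [3, 9], n = 6
dx = (9 - 3) / 6 = 1
Right endpoints: [4, 5, 6, 7, 8, 9]
f values: [64, 125, 216, 343, 512, 729]
Sum = dx * (sum of f values)
= 1 * 1989
= 1989 = 1989.00

1989.00


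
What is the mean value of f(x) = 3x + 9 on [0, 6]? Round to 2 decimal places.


Average value = 1/(b-a) * integral from a to b of f(x) dx
First compute the integral of 3x + 9:
F(x) = (3/2)x^2 + 9x
F(6) = 3/2 * 36 + 9 * 6 = 108
F(0) = 3/2 * 0 + 9 * 0 = 0
Integral = 108 - 0 = 108
Average = 108 / (6 - 0) = 108 / 6
= 18 = 18.00

18.00


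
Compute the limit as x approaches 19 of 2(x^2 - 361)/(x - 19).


Direct substitution gives 0/0, so we factor the numerator.
Factor: 2(x^2 - 361) = 2 * (x - 19)(x + 19)
Cancel the common factor (x - 19):
2(x^2 - 361)/(x - 19) = 2 * (x + 19)
Now substitute x = 19:
= 2 * (19 + 19) = 76

76


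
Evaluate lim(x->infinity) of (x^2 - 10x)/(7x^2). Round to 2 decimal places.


For limits at infinity with equal-degree polynomials,
we compare leading coefficients.
Numerator leading term: x^2
Denominator leading term: 7x^2
Divide both by x^2:
lim = (1 - 10/x) / (7)
As x -> infinity, the 1/x and 1/x^2 terms vanish:
= 1/7 ≈ 0.14

0.14


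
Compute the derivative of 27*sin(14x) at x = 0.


Apply the chain rule to differentiate 27*sin(14x):
d/dx [27*sin(14x)]
= 27 * cos(14x) * d/dx(14x)
= 27 * 14 * cos(14x)
= 378 * cos(14x)
Evaluate at x = 0:
= 378 * cos(0)
= 378 * 1
= 378

378


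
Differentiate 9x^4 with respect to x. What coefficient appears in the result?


We apply the power rule: d/dx [ax^n] = a*n * x^(n-1)
d/dx [9x^4]
= 9 * 4 * x^(4-1)
= 36x^3
The coefficient is 36

36


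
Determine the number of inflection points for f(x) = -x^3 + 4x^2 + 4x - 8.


Inflection points occur where f''(x) = 0 and concavity changes.
f(x) = -x^3 + 4x^2 + 4x - 8
f'(x) = -3x^2 + 8x + 4
f''(x) = -6x + 8
Set f''(x) = 0:
-6x + 8 = 0
x = -8 / (-6) = 4/3
Since f''(x) is linear (degree 1), it changes sign at this point.
Therefore there is exactly 1 inflection point.

1


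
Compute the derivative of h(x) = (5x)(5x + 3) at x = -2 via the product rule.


Let u(x) = 5x and v(x) = 5x + 3
u'(x) = 5
v'(x) = 5
Product rule: h'(x) = u'(x)*v(x) + u(x)*v'(x)
= 5 * (5x + 3) + (5x) * 5
At x = -2:
u(-2) = 5 * (-2) + 0 = -10
v(-2) = 5 * (-2) + 3 = -7
h'(-2) = 5 * (-7) + (-10) * 5
= -35 - 50
= -85

-85


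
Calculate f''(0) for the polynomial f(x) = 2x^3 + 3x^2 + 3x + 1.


First derivative:
f'(x) = 6x^2 + 6x + 3
Second derivative:
f''(x) = 12x + 6
Substitute x = 0:
f''(0) = 12 * 0 + 6
= 0 + 6
= 6

6


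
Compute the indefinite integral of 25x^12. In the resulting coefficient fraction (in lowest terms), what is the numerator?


Apply the power rule for integration:
integral of ax^n dx = a/(n+1) * x^(n+1) + C
integral of 25x^12 dx
= 25/13 * x^13 + C
The coefficient in lowest terms is 25/13, and its numerator is 25

25


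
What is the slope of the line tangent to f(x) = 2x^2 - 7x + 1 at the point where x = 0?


The slope of the tangent line equals f'(x) at the point.
f(x) = 2x^2 - 7x + 1
f'(x) = 4x - 7
At x = 0:
f'(0) = 4 * 0 - 7
= 0 - 7
= -7

-7


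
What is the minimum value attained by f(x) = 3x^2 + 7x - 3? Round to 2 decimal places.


For a quadratic f(x) = ax^2 + bx + c with a > 0, the minimum is at the vertex.
Vertex x-coordinate: x = -b/(2a)
x = -(7) / (2 * 3)
x = -7/6
Substitute back to find the minimum value:
f(-7/6) = 3 * (-7/6)^2 + 7 * (-7/6) - 3
= 49/12 - 49/6 - 3
= -85/12 ≈ -7.08

-7.08


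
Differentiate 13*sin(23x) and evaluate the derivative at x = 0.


Apply the chain rule to differentiate 13*sin(23x):
d/dx [13*sin(23x)]
= 13 * cos(23x) * d/dx(23x)
= 13 * 23 * cos(23x)
= 299 * cos(23x)
Evaluate at x = 0:
= 299 * cos(0)
= 299 * 1
= 299

299


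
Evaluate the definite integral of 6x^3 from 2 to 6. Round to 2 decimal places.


Find the antiderivative of 6x^3:
F(x) = 6/4 * x^4
Apply the Fundamental Theorem of Calculus:
F(6) - F(2)
= 6/4 * 6^4 - 6/4 * 2^4
= 6/4 * (1296 - 16)
= 6/4 * 1280
= 1920 = 1920.00

1920.00


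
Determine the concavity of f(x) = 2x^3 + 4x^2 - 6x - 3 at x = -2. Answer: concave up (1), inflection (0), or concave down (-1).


Concavity is determined by the sign of f''(x).
f(x) = 2x^3 + 4x^2 - 6x - 3
f'(x) = 6x^2 + 8x - 6
f''(x) = 12x + 8
f''(-2) = 12 * (-2) + 8
= -24 + 8
= -16
Since f''(-2) < 0, the function is concave down (-1)

-1


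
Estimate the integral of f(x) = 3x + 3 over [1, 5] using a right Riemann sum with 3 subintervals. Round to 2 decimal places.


Right Riemann sum uses right endpoints of each subinterval.
Interval: [1, 5], n = 3
dx = (5 - 1) / 3 = 4/3
Right endpoints: [7/3, 11/3, 5]
f values: [10, 14, 18]
Sum = dx * (sum of f values)
= 4/3 * 42
= 56 = 56.00

56.00


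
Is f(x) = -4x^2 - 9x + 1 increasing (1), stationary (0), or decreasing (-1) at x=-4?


Compute f'(x) to determine behavior:
f'(x) = -8x - 9
f'(-4) = -8 * (-4) - 9
= 32 - 9
= 23
Since f'(-4) > 0, the function is increasing (1)

1


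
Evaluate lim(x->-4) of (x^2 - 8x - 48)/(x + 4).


Direct substitution gives 0/0, so we factor the numerator.
Factor: (x^2 - 8x - 48) = (x + 4)(x - 12)
Cancel the common factor (x + 4):
(x^2 - 8x - 48)/(x + 4) = (x - 12)
Now substitute x = -4:
= (-4) - (12) = -16

-16


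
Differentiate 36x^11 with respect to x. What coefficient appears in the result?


We apply the power rule: d/dx [ax^n] = a*n * x^(n-1)
d/dx [36x^11]
= 36 * 11 * x^(11-1)
= 396x^10
The coefficient is 396

396


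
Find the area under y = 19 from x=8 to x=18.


The area under a constant function y = 19 is a rectangle.
Width = 18 - 8 = 10
Height = 19
Area = width * height
= 10 * 19
= 190

190


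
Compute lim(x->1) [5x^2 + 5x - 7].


Since polynomials are continuous, we use direct substitution.
lim(x->1) of 5x^2 + 5x - 7
= 5 * 1^2 + 5 * 1 - 7
= 5 + 5 - 7
= 3

3


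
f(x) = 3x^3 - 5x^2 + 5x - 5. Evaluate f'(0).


Differentiate f(x) = 3x^3 - 5x^2 + 5x - 5 term by term:
f'(x) = 9x^2 - 10x + 5
Substitute x = 0:
f'(0) = 9 * 0^2 - 10 * 0 + 5
= 0 + 0 + 5
= 5

5


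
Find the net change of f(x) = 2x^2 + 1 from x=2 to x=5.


Net change = f(b) - f(a)
f(x) = 2x^2 + 1
Compute f(5):
f(5) = 2 * 5^2 + 0 * 5 + 1
= 50 + 0 + 1
= 51
Compute f(2):
f(2) = 2 * 2^2 + 0 * 2 + 1
= 8 + 0 + 1
= 9
Net change = 51 - 9 = 42

42


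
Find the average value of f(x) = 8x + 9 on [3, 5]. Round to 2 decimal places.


Average value = 1/(b-a) * integral from a to b of f(x) dx
First compute the integral of 8x + 9:
F(x) = 4x^2 + 9x
F(5) = 4 * 25 + 9 * 5 = 145
F(3) = 4 * 9 + 9 * 3 = 63
Integral = 145 - 63 = 82
Average = 82 / (5 - 3) = 82 / 2
= 41 = 41.00

41.00


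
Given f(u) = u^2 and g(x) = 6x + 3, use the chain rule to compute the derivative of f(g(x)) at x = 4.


Using the chain rule: (f(g(x)))' = f'(g(x)) * g'(x)
First, find g(4):
g(4) = 6 * 4 + 3 = 27
Next, f'(u) = 2u
And g'(x) = 6
So f'(g(4)) * g'(4)
= 2 * 27 * 6
= 324

324


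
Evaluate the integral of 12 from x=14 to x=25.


The integral of a constant k over [a, b] equals k * (b - a).
integral from 14 to 25 of 12 dx
= 12 * (25 - 14)
= 12 * 11
= 132

132


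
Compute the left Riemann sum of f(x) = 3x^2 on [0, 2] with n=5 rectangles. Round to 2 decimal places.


Left Riemann sum uses left endpoints of each subinterval.
Interval: [0, 2], n = 5
dx = (2 - 0) / 5 = 2/5
Left endpoints: [0, 2/5, 4/5, 6/5, 8/5]
f values: [0, 12/25, 48/25, 108/25, 192/25]
Sum = dx * (sum of f values)
= 2/5 * 72/5
= 144/25 = 5.76

5.76


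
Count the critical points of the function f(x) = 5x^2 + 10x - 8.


Find where f'(x) = 0:
f'(x) = 10x + 10
Set f'(x) = 0:
10x + 10 = 0
x = -10 / 10 = -1
This is a linear equation in x, so there is exactly one solution.
Number of critical points: 1

1


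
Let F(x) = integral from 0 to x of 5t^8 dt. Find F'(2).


By the Fundamental Theorem of Calculus (Part 1):
If F(x) = integral from 0 to x of f(t) dt, then F'(x) = f(x)
Here f(t) = 5t^8
So F'(x) = 5x^8
Evaluate at x = 2:
F'(2) = 5 * 2^8
= 5 * 256
= 1280

1280


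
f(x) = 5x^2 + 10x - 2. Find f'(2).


Differentiate term by term using power and sum rules:
f(x) = 5x^2 + 10x - 2
f'(x) = 10x + 10
Substitute x = 2:
f'(2) = 10 * 2 + 10
= 20 + 10
= 30

30


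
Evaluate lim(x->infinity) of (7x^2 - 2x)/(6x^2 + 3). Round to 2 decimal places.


For limits at infinity with equal-degree polynomials,
we compare leading coefficients.
Numerator leading term: 7x^2
Denominator leading term: 6x^2
Divide both by x^2:
lim = (7 - 2/x) / (6 + 3/x^2)
As x -> infinity, the 1/x and 1/x^2 terms vanish:
= 7/6 ≈ 1.17

1.17


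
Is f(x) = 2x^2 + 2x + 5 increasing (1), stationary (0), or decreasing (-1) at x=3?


Compute f'(x) to determine behavior:
f'(x) = 4x + 2
f'(3) = 4 * 3 + 2
= 12 + 2
= 14
Since f'(3) > 0, the function is increasing (1)

1


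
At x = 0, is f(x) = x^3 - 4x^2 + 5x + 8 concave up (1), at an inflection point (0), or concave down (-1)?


Concavity is determined by the sign of f''(x).
f(x) = x^3 - 4x^2 + 5x + 8
f'(x) = 3x^2 - 8x + 5
f''(x) = 6x - 8
f''(0) = 6 * 0 - 8
= 0 - 8
= -8
Since f''(0) < 0, the function is concave down (-1)

-1


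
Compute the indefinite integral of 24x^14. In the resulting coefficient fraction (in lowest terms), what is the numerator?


Apply the power rule for integration:
integral of ax^n dx = a/(n+1) * x^(n+1) + C
integral of 24x^14 dx
= 24/15 * x^15 + C
= 8/5 * x^15 + C
The coefficient in lowest terms is 8/5, and its numerator is 8

8


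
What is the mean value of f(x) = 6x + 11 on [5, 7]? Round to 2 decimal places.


Average value = 1/(b-a) * integral from a to b of f(x) dx
First compute the integral of 6x + 11:
F(x) = 3x^2 + 11x
F(7) = 3 * 49 + 11 * 7 = 224
F(5) = 3 * 25 + 11 * 5 = 130
Integral = 224 - 130 = 94
Average = 94 / (7 - 5) = 94 / 2
= 47 = 47.00

47.00


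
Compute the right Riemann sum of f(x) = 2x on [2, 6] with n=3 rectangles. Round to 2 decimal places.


Right Riemann sum uses right endpoints of each subinterval.
Interval: [2, 6], n = 3
dx = (6 - 2) / 3 = 4/3
Right endpoints: [10/3, 14/3, 6]
f values: [20/3, 28/3, 12]
Sum = dx * (sum of f values)
= 4/3 * 28
= 112/3 ≈ 37.33

37.33


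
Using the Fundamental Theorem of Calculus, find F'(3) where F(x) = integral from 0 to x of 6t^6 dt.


By the Fundamental Theorem of Calculus (Part 1):
If F(x) = integral from 0 to x of f(t) dt, then F'(x) = f(x)
Here f(t) = 6t^6
So F'(x) = 6x^6
Evaluate at x = 3:
F'(3) = 6 * 3^6
= 6 * 729
= 4374

4374


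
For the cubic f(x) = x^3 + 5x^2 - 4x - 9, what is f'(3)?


Differentiate f(x) = x^3 + 5x^2 - 4x - 9 term by term:
f'(x) = 3x^2 + 10x - 4
Substitute x = 3:
f'(3) = 3 * 3^2 + 10 * 3 - 4
= 27 + 30 - 4
= 53

53


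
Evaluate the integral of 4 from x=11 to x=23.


The integral of a constant k over [a, b] equals k * (b - a).
integral from 11 to 23 of 4 dx
= 4 * (23 - 11)
= 4 * 12
= 48

48


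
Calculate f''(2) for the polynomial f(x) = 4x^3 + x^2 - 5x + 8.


First derivative:
f'(x) = 12x^2 + 2x - 5
Second derivative:
f''(x) = 24x + 2
Substitute x = 2:
f''(2) = 24 * 2 + 2
= 48 + 2
= 50

50


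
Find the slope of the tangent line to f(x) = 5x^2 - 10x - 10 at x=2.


The slope of the tangent line equals f'(x) at the point.
f(x) = 5x^2 - 10x - 10
f'(x) = 10x - 10
At x = 2:
f'(2) = 10 * 2 - 10
= 20 - 10
= 10

10


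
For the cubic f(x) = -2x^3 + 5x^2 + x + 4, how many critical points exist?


Find where f'(x) = 0:
f(x) = -2x^3 + 5x^2 + x + 4
f'(x) = -6x^2 + 10x + 1
This is a quadratic in x. Use the discriminant to count real roots.
Discriminant = (10)^2 - 4 * (-6) * 1
= 100 - (-24)
= 124
Since discriminant > 0, f'(x) = 0 has 2 real solutions.
Number of critical points: 2

2


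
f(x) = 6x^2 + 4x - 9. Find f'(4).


Differentiate term by term using power and sum rules:
f(x) = 6x^2 + 4x - 9
f'(x) = 12x + 4
Substitute x = 4:
f'(4) = 12 * 4 + 4
= 48 + 4
= 52

52


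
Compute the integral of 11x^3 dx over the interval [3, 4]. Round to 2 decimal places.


Find the antiderivative of 11x^3:
F(x) = 11/4 * x^4
Apply the Fundamental Theorem of Calculus:
F(4) - F(3)
= 11/4 * 4^4 - 11/4 * 3^4
= 11/4 * (256 - 81)
= 11/4 * 175
= 1925/4 = 481.25

481.25


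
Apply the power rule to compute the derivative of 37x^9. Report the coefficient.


We apply the power rule: d/dx [ax^n] = a*n * x^(n-1)
d/dx [37x^9]
= 37 * 9 * x^(9-1)
= 333x^8
The coefficient is 333

333


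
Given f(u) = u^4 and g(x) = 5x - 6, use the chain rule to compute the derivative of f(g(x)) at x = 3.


Using the chain rule: (f(g(x)))' = f'(g(x)) * g'(x)
First, find g(3):
g(3) = 5 * 3 - 6 = 9
Next, f'(u) = 4u^3
And g'(x) = 5
So f'(g(3)) * g'(3)
= 4 * 9^3 * 5
= 4 * 729 * 5
= 14580

14580


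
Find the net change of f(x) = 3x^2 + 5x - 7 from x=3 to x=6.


Net change = f(b) - f(a)
f(x) = 3x^2 + 5x - 7
Compute f(6):
f(6) = 3 * 6^2 + 5 * 6 - 7
= 108 + 30 - 7
= 131
Compute f(3):
f(3) = 3 * 3^2 + 5 * 3 - 7
= 27 + 15 - 7
= 35
Net change = 131 - 35 = 96

96


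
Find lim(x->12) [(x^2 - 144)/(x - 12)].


Direct substitution gives 0/0, so we factor the numerator.
Factor: (x^2 - 144) = (x - 12)(x + 12)
Cancel the common factor (x - 12):
(x^2 - 144)/(x - 12) = (x + 12)
Now substitute x = 12:
= (12 + 12) = 24

24


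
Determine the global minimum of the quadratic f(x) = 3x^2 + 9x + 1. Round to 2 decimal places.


For a quadratic f(x) = ax^2 + bx + c with a > 0, the minimum is at the vertex.
Vertex x-coordinate: x = -b/(2a)
x = -(9) / (2 * 3)
x = -9/6 = -3/2
Substitute back to find the minimum value:
f(-3/2) = 3 * (-3/2)^2 + 9 * (-3/2) + 1
= 27/4 - 27/2 + 1
= -23/4 = -5.75

-5.75


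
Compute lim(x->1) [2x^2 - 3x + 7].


Since polynomials are continuous, we use direct substitution.
lim(x->1) of 2x^2 - 3x + 7
= 2 * 1^2 - 3 * 1 + 7
= 2 - 3 + 7
= 6

6


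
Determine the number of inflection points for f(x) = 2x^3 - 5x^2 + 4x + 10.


Inflection points occur where f''(x) = 0 and concavity changes.
f(x) = 2x^3 - 5x^2 + 4x + 10
f'(x) = 6x^2 - 10x + 4
f''(x) = 12x - 10
Set f''(x) = 0:
12x - 10 = 0
x = 10 / 12 = 5/6
Since f''(x) is linear (degree 1), it changes sign at this point.
Therefore there is exactly 1 inflection point.

1


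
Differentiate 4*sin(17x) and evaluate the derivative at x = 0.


Apply the chain rule to differentiate 4*sin(17x):
d/dx [4*sin(17x)]
= 4 * cos(17x) * d/dx(17x)
= 4 * 17 * cos(17x)
= 68 * cos(17x)
Evaluate at x = 0:
= 68 * cos(0)
= 68 * 1
= 68

68


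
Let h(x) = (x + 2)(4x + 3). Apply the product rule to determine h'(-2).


Let u(x) = x + 2 and v(x) = 4x + 3
u'(x) = 1
v'(x) = 4
Product rule: h'(x) = u'(x)*v(x) + u(x)*v'(x)
= 1 * (4x + 3) + (x + 2) * 4
At x = -2:
u(-2) = 1 * (-2) + 2 = 0
v(-2) = 4 * (-2) + 3 = -5
h'(-2) = 1 * (-5) + 0 * 4
= -5 + 0
= -5

-5


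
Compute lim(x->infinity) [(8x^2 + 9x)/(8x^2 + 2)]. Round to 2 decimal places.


For limits at infinity with equal-degree polynomials,
we compare leading coefficients.
Numerator leading term: 8x^2
Denominator leading term: 8x^2
Divide both by x^2:
lim = (8 + 9/x) / (8 + 2/x^2)
As x -> infinity, the 1/x and 1/x^2 terms vanish:
= 8/8 = 1 = 1.00

1.00


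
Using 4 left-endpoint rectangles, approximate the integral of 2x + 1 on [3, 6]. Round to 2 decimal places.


Left Riemann sum uses left endpoints of each subinterval.
Interval: [3, 6], n = 4
dx = (6 - 3) / 4 = 3/4
Left endpoints: [3, 15/4, 9/2, 21/4]
f values: [7, 17/2, 10, 23/2]
Sum = dx * (sum of f values)
= 3/4 * 37
= 111/4 = 27.75

27.75


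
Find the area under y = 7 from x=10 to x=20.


The area under a constant function y = 7 is a rectangle.
Width = 20 - 10 = 10
Height = 7
Area = width * height
= 10 * 7
= 70

70


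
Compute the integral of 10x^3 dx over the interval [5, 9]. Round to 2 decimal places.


Find the antiderivative of 10x^3:
F(x) = 10/4 * x^4
Apply the Fundamental Theorem of Calculus:
F(9) - F(5)
= 10/4 * 9^4 - 10/4 * 5^4
= 10/4 * (6561 - 625)
= 10/4 * 5936
= 14840 = 14840.00

14840.00


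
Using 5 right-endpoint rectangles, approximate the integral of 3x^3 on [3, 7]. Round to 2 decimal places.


Right Riemann sum uses right endpoints of each subinterval.
Interval: [3, 7], n = 5
dx = (7 - 3) / 5 = 4/5
Right endpoints: [19/5, 23/5, 27/5, 31/5, 7]
f values: [20577/125, 36501/125, 59049/125, 89373/125, 1029]
Sum = dx * (sum of f values)
= 4/5 * 2673
= 10692/5 = 2138.40

2138.40


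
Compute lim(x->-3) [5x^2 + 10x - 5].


Since polynomials are continuous, we use direct substitution.
lim(x->-3) of 5x^2 + 10x - 5
= 5 * (-3)^2 + 10 * (-3) - 5
= 45 - 30 - 5
= 10

10


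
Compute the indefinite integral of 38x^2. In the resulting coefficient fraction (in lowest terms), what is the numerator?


Apply the power rule for integration:
integral of ax^n dx = a/(n+1) * x^(n+1) + C
integral of 38x^2 dx
= 38/3 * x^3 + C
The coefficient in lowest terms is 38/3, and its numerator is 38

38


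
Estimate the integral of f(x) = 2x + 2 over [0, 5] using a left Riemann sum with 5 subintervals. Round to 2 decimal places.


Left Riemann sum uses left endpoints of each subinterval.
Interval: [0, 5], n = 5
dx = (5 - 0) / 5 = 1
Left endpoints: [0, 1, 2, 3, 4]
f values: [2, 4, 6, 8, 10]
Sum = dx * (sum of f values)
= 1 * 30
= 30 = 30.00

30.00


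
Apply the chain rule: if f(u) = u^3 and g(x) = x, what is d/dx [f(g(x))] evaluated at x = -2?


Using the chain rule: (f(g(x)))' = f'(g(x)) * g'(x)
First, find g(-2):
g(-2) = 1 * (-2) + 0 = -2
Next, f'(u) = 3u^2
And g'(x) = 1
So f'(g(-2)) * g'(-2)
= 3 * (-2)^2 * 1
= 3 * 4 * 1
= 12

12


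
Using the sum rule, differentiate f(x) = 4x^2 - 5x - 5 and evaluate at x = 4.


Differentiate term by term using power and sum rules:
f(x) = 4x^2 - 5x - 5
f'(x) = 8x - 5
Substitute x = 4:
f'(4) = 8 * 4 - 5
= 32 - 5
= 27

27


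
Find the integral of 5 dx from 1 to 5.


The integral of a constant k over [a, b] equals k * (b - a).
integral from 1 to 5 of 5 dx
= 5 * (5 - 1)
= 5 * 4
= 20

20


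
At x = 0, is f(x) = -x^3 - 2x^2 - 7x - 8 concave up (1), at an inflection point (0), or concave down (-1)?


Concavity is determined by the sign of f''(x).
f(x) = -x^3 - 2x^2 - 7x - 8
f'(x) = -3x^2 - 4x - 7
f''(x) = -6x - 4
f''(0) = -6 * 0 - 4
= 0 - 4
= -4
Since f''(0) < 0, the function is concave down (-1)

-1


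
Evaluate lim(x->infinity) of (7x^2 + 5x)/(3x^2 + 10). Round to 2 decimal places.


For limits at infinity with equal-degree polynomials,
we compare leading coefficients.
Numerator leading term: 7x^2
Denominator leading term: 3x^2
Divide both by x^2:
lim = (7 + 5/x) / (3 + 10/x^2)
As x -> infinity, the 1/x and 1/x^2 terms vanish:
= 7/3 ≈ 2.33

2.33


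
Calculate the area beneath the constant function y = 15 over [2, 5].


The area under a constant function y = 15 is a rectangle.
Width = 5 - 2 = 3
Height = 15
Area = width * height
= 3 * 15
= 45

45


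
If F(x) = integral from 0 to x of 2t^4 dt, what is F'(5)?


By the Fundamental Theorem of Calculus (Part 1):
If F(x) = integral from 0 to x of f(t) dt, then F'(x) = f(x)
Here f(t) = 2t^4
So F'(x) = 2x^4
Evaluate at x = 5:
F'(5) = 2 * 5^4
= 2 * 625
= 1250

1250


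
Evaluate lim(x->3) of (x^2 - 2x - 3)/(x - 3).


Direct substitution gives 0/0, so we factor the numerator.
Factor: (x^2 - 2x - 3) = (x - 3)(x + 1)
Cancel the common factor (x - 3):
(x^2 - 2x - 3)/(x - 3) = (x + 1)
Now substitute x = 3:
= (3) - (-1) = 4

4


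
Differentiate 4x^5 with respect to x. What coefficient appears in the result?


We apply the power rule: d/dx [ax^n] = a*n * x^(n-1)
d/dx [4x^5]
= 4 * 5 * x^(5-1)
= 20x^4
The coefficient is 20

20


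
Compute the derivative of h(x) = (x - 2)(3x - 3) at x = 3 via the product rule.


Let u(x) = x - 2 and v(x) = 3x - 3
u'(x) = 1
v'(x) = 3
Product rule: h'(x) = u'(x)*v(x) + u(x)*v'(x)
= 1 * (3x - 3) + (x - 2) * 3
At x = 3:
u(3) = 1 * 3 - 2 = 1
v(3) = 3 * 3 - 3 = 6
h'(3) = 1 * 6 + 1 * 3
= 6 + 3
= 9

9


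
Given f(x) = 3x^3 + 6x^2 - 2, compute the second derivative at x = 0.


First derivative:
f'(x) = 9x^2 + 12x
Second derivative:
f''(x) = 18x + 12
Substitute x = 0:
f''(0) = 18 * 0 + 12
= 0 + 12
= 12

12


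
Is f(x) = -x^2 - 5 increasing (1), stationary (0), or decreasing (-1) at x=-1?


Compute f'(x) to determine behavior:
f'(x) = -2x
f'(-1) = -2 * (-1) + 0
= 2 + 0
= 2
Since f'(-1) > 0, the function is increasing (1)

1


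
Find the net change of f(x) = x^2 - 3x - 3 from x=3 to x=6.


Net change = f(b) - f(a)
f(x) = x^2 - 3x - 3
Compute f(6):
f(6) = 1 * 6^2 - 3 * 6 - 3
= 36 - 18 - 3
= 15
Compute f(3):
f(3) = 1 * 3^2 - 3 * 3 - 3
= 9 - 9 - 3
= -3
Net change = 15 - (-3) = 18

18


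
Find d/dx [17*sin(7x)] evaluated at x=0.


Apply the chain rule to differentiate 17*sin(7x):
d/dx [17*sin(7x)]
= 17 * cos(7x) * d/dx(7x)
= 17 * 7 * cos(7x)
= 119 * cos(7x)
Evaluate at x = 0:
= 119 * cos(0)
= 119 * 1
= 119

119


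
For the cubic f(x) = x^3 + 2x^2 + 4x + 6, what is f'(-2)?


Differentiate f(x) = x^3 + 2x^2 + 4x + 6 term by term:
f'(x) = 3x^2 + 4x + 4
Substitute x = -2:
f'(-2) = 3 * (-2)^2 + 4 * (-2) + 4
= 12 - 8 + 4
= 8

8


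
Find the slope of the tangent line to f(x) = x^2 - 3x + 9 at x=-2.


The slope of the tangent line equals f'(x) at the point.
f(x) = x^2 - 3x + 9
f'(x) = 2x - 3
At x = -2:
f'(-2) = 2 * (-2) - 3
= -4 - 3
= -7

-7


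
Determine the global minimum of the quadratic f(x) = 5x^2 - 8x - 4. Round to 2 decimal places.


For a quadratic f(x) = ax^2 + bx + c with a > 0, the minimum is at the vertex.
Vertex x-coordinate: x = -b/(2a)
x = -(-8) / (2 * 5)
x = 8/10 = 4/5
Substitute back to find the minimum value:
f(4/5) = 5 * (4/5)^2 - 8 * (4/5) - 4
= 16/5 - 32/5 - 4
= -36/5 = -7.20

-7.20


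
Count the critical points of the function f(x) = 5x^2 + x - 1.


Find where f'(x) = 0:
f'(x) = 10x + 1
Set f'(x) = 0:
10x + 1 = 0
x = -1 / 10 = -1/10
This is a linear equation in x, so there is exactly one solution.
Number of critical points: 1

1


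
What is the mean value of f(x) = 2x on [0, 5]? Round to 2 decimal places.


Average value = 1/(b-a) * integral from a to b of f(x) dx
First compute the integral of 2x:
F(x) = x^2
F(5) = 1 * 25 + 0 * 5 = 25
F(0) = 1 * 0 + 0 * 0 = 0
Integral = 25 - 0 = 25
Average = 25 / (5 - 0) = 25 / 5
= 5 = 5.00

5.00


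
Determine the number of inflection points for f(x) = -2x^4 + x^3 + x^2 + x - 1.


Inflection points occur where f''(x) = 0 and concavity changes.
f(x) = -2x^4 + x^3 + x^2 + x - 1
f'(x) = -8x^3 + 3x^2 + 2x + 1
f''(x) = -24x^2 + 6x + 2
This is a quadratic in x. Use the discriminant to count real roots.
Discriminant = (6)^2 - 4 * (-24) * 2
= 36 - (-192)
= 228
Since discriminant > 0, f''(x) = 0 has 2 distinct real solutions.
A quadratic with two distinct real roots changes sign at each root, so concavity changes at both.
Number of inflection points: 2

2


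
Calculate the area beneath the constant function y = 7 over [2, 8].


The area under a constant function y = 7 is a rectangle.
Width = 8 - 2 = 6
Height = 7
Area = width * height
= 6 * 7
= 42

42


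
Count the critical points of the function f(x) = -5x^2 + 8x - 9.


Find where f'(x) = 0:
f'(x) = -10x + 8
Set f'(x) = 0:
-10x + 8 = 0
x = -8 / (-10) = 4/5
This is a linear equation in x, so there is exactly one solution.
Number of critical points: 1

1


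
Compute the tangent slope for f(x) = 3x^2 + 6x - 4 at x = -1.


The slope of the tangent line equals f'(x) at the point.
f(x) = 3x^2 + 6x - 4
f'(x) = 6x + 6
At x = -1:
f'(-1) = 6 * (-1) + 6
= -6 + 6
= 0

0


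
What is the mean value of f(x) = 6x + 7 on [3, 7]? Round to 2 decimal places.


Average value = 1/(b-a) * integral from a to b of f(x) dx
First compute the integral of 6x + 7:
F(x) = 3x^2 + 7x
F(7) = 3 * 49 + 7 * 7 = 196
F(3) = 3 * 9 + 7 * 3 = 48
Integral = 196 - 48 = 148
Average = 148 / (7 - 3) = 148 / 4
= 37 = 37.00

37.00


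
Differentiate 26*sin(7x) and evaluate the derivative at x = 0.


Apply the chain rule to differentiate 26*sin(7x):
d/dx [26*sin(7x)]
= 26 * cos(7x) * d/dx(7x)
= 26 * 7 * cos(7x)
= 182 * cos(7x)
Evaluate at x = 0:
= 182 * cos(0)
= 182 * 1
= 182

182


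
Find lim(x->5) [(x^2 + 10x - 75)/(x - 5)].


Direct substitution gives 0/0, so we factor the numerator.
Factor: (x^2 + 10x - 75) = (x - 5)(x + 15)
Cancel the common factor (x - 5):
(x^2 + 10x - 75)/(x - 5) = (x + 15)
Now substitute x = 5:
= (5) - (-15) = 20

20


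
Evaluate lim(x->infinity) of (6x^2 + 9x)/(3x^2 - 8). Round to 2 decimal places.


For limits at infinity with equal-degree polynomials,
we compare leading coefficients.
Numerator leading term: 6x^2
Denominator leading term: 3x^2
Divide both by x^2:
lim = (6 + 9/x) / (3 - 8/x^2)
As x -> infinity, the 1/x and 1/x^2 terms vanish:
= 6/3 = 2 = 2.00

2.00


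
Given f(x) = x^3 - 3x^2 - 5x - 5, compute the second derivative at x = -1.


First derivative:
f'(x) = 3x^2 - 6x - 5
Second derivative:
f''(x) = 6x - 6
Substitute x = -1:
f''(-1) = 6 * (-1) - 6
= -6 - 6
= -12

-12


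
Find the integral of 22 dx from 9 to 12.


The integral of a constant k over [a, b] equals k * (b - a).
integral from 9 to 12 of 22 dx
= 22 * (12 - 9)
= 22 * 3
= 66

66


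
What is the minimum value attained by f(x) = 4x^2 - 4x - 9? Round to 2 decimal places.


For a quadratic f(x) = ax^2 + bx + c with a > 0, the minimum is at the vertex.
Vertex x-coordinate: x = -b/(2a)
x = -(-4) / (2 * 4)
x = 4/8 = 1/2
Substitute back to find the minimum value:
f(1/2) = 4 * (1/2)^2 - 4 * (1/2) - 9
= 1 - 2 - 9
= -10 = -10.00

-10.00


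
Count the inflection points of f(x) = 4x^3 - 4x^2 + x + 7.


Inflection points occur where f''(x) = 0 and concavity changes.
f(x) = 4x^3 - 4x^2 + x + 7
f'(x) = 12x^2 - 8x + 1
f''(x) = 24x - 8
Set f''(x) = 0:
24x - 8 = 0
x = 8 / 24 = 1/3
Since f''(x) is linear (degree 1), it changes sign at this point.
Therefore there is exactly 1 inflection point.

1


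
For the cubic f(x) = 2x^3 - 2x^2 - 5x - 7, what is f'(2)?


Differentiate f(x) = 2x^3 - 2x^2 - 5x - 7 term by term:
f'(x) = 6x^2 - 4x - 5
Substitute x = 2:
f'(2) = 6 * 2^2 - 4 * 2 - 5
= 24 - 8 - 5
= 11

11


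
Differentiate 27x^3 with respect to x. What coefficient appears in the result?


We apply the power rule: d/dx [ax^n] = a*n * x^(n-1)
d/dx [27x^3]
= 27 * 3 * x^(3-1)
= 81x^2
The coefficient is 81

81


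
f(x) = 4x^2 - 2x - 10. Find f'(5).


Differentiate term by term using power and sum rules:
f(x) = 4x^2 - 2x - 10
f'(x) = 8x - 2
Substitute x = 5:
f'(5) = 8 * 5 - 2
= 40 - 2
= 38

38


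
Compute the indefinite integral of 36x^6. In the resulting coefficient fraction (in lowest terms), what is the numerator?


Apply the power rule for integration:
integral of ax^n dx = a/(n+1) * x^(n+1) + C
integral of 36x^6 dx
= 36/7 * x^7 + C
The coefficient in lowest terms is 36/7, and its numerator is 36

36


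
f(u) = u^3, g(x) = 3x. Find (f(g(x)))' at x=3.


Using the chain rule: (f(g(x)))' = f'(g(x)) * g'(x)
First, find g(3):
g(3) = 3 * 3 + 0 = 9
Next, f'(u) = 3u^2
And g'(x) = 3
So f'(g(3)) * g'(3)
= 3 * 9^2 * 3
= 3 * 81 * 3
= 729

729


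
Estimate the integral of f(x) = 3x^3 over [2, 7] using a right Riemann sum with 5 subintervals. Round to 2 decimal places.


Right Riemann sum uses right endpoints of each subinterval.
Interval: [2, 7], n = 5
dx = (7 - 2) / 5 = 1
Right endpoints: [3, 4, 5, 6, 7]
f values: [81, 192, 375, 648, 1029]
Sum = dx * (sum of f values)
= 1 * 2325
= 2325 = 2325.00

2325.00


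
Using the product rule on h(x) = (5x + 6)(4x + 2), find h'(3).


Let u(x) = 5x + 6 and v(x) = 4x + 2
u'(x) = 5
v'(x) = 4
Product rule: h'(x) = u'(x)*v(x) + u(x)*v'(x)
= 5 * (4x + 2) + (5x + 6) * 4
At x = 3:
u(3) = 5 * 3 + 6 = 21
v(3) = 4 * 3 + 2 = 14
h'(3) = 5 * 14 + 21 * 4
= 70 + 84
= 154

154


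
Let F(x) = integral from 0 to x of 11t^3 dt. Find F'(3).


By the Fundamental Theorem of Calculus (Part 1):
If F(x) = integral from 0 to x of f(t) dt, then F'(x) = f(x)
Here f(t) = 11t^3
So F'(x) = 11x^3
Evaluate at x = 3:
F'(3) = 11 * 3^3
= 11 * 27
= 297

297


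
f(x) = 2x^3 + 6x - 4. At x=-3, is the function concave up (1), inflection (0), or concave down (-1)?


Concavity is determined by the sign of f''(x).
f(x) = 2x^3 + 6x - 4
f'(x) = 6x^2 + 6
f''(x) = 12x
f''(-3) = 12 * (-3) + 0
= -36 + 0
= -36
Since f''(-3) < 0, the function is concave down (-1)

-1


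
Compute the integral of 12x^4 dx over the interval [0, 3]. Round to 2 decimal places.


Find the antiderivative of 12x^4:
F(x) = 12/5 * x^5
Apply the Fundamental Theorem of Calculus:
F(3) - F(0)
= 12/5 * 3^5 - 12/5 * 0^5
= 12/5 * (243 - 0)
= 12/5 * 243
= 2916/5 = 583.20

583.20


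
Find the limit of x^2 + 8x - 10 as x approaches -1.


Since polynomials are continuous, we use direct substitution.
lim(x->-1) of x^2 + 8x - 10
= 1 * (-1)^2 + 8 * (-1) - 10
= 1 - 8 - 10
= -17

-17


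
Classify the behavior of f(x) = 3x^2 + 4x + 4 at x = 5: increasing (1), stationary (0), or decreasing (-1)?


Compute f'(x) to determine behavior:
f'(x) = 6x + 4
f'(5) = 6 * 5 + 4
= 30 + 4
= 34
Since f'(5) > 0, the function is increasing (1)

1


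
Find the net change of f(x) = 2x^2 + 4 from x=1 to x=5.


Net change = f(b) - f(a)
f(x) = 2x^2 + 4
Compute f(5):
f(5) = 2 * 5^2 + 0 * 5 + 4
= 50 + 0 + 4
= 54
Compute f(1):
f(1) = 2 * 1^2 + 0 * 1 + 4
= 2 + 0 + 4
= 6
Net change = 54 - 6 = 48

48


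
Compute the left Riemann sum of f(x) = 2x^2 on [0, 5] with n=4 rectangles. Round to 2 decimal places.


Left Riemann sum uses left endpoints of each subinterval.
Interval: [0, 5], n = 4
dx = (5 - 0) / 4 = 5/4
Left endpoints: [0, 5/4, 5/2, 15/4]
f values: [0, 25/8, 25/2, 225/8]
Sum = dx * (sum of f values)
= 5/4 * 175/4
= 875/16 ≈ 54.69

54.69


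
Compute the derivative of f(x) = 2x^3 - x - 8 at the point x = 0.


Differentiate f(x) = 2x^3 - x - 8 term by term:
f'(x) = 6x^2 - 1
Substitute x = 0:
f'(0) = 6 * 0^2 + 0 * 0 - 1
= 0 + 0 - 1
= -1

-1


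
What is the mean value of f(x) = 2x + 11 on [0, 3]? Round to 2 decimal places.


Average value = 1/(b-a) * integral from a to b of f(x) dx
First compute the integral of 2x + 11:
F(x) = x^2 + 11x
F(3) = 1 * 9 + 11 * 3 = 42
F(0) = 1 * 0 + 11 * 0 = 0
Integral = 42 - 0 = 42
Average = 42 / (3 - 0) = 42 / 3
= 14 = 14.00

14.00


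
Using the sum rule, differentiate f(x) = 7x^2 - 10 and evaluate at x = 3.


Differentiate term by term using power and sum rules:
f(x) = 7x^2 - 10
f'(x) = 14x
Substitute x = 3:
f'(3) = 14 * 3 + 0
= 42 + 0
= 42

42


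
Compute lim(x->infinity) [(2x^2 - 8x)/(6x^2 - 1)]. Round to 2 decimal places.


For limits at infinity with equal-degree polynomials,
we compare leading coefficients.
Numerator leading term: 2x^2
Denominator leading term: 6x^2
Divide both by x^2:
lim = (2 - 8/x) / (6 - 1/x^2)
As x -> infinity, the 1/x and 1/x^2 terms vanish:
= 2/6 = 1/3 ≈ 0.33

0.33


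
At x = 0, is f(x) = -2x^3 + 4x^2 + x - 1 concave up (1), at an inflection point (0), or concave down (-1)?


Concavity is determined by the sign of f''(x).
f(x) = -2x^3 + 4x^2 + x - 1
f'(x) = -6x^2 + 8x + 1
f''(x) = -12x + 8
f''(0) = -12 * 0 + 8
= 0 + 8
= 8
Since f''(0) > 0, the function is concave up (1)

1


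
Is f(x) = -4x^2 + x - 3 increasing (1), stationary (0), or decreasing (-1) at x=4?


Compute f'(x) to determine behavior:
f'(x) = -8x + 1
f'(4) = -8 * 4 + 1
= -32 + 1
= -31
Since f'(4) < 0, the function is decreasing (-1)

-1


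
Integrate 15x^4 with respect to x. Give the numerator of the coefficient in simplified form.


Apply the power rule for integration:
integral of ax^n dx = a/(n+1) * x^(n+1) + C
integral of 15x^4 dx
= 15/5 * x^5 + C
= 3 * x^5 + C
The coefficient in lowest terms is 3 = 3/1, so its numerator is 3

3


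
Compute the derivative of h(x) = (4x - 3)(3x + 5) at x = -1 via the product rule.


Let u(x) = 4x - 3 and v(x) = 3x + 5
u'(x) = 4
v'(x) = 3
Product rule: h'(x) = u'(x)*v(x) + u(x)*v'(x)
= 4 * (3x + 5) + (4x - 3) * 3
At x = -1:
u(-1) = 4 * (-1) - 3 = -7
v(-1) = 3 * (-1) + 5 = 2
h'(-1) = 4 * 2 + (-7) * 3
= 8 - 21
= -13

-13


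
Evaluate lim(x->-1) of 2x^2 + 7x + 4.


Since polynomials are continuous, we use direct substitution.
lim(x->-1) of 2x^2 + 7x + 4
= 2 * (-1)^2 + 7 * (-1) + 4
= 2 - 7 + 4
= -1

-1


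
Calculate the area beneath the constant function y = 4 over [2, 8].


The area under a constant function y = 4 is a rectangle.
Width = 8 - 2 = 6
Height = 4
Area = width * height
= 6 * 4
= 24

24


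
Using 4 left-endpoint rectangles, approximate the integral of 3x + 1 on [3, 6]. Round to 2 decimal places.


Left Riemann sum uses left endpoints of each subinterval.
Interval: [3, 6], n = 4
dx = (6 - 3) / 4 = 3/4
Left endpoints: [3, 15/4, 9/2, 21/4]
f values: [10, 49/4, 29/2, 67/4]
Sum = dx * (sum of f values)
= 3/4 * 107/2
= 321/8 ≈ 40.13

40.13


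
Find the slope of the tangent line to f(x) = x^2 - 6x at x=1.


The slope of the tangent line equals f'(x) at the point.
f(x) = x^2 - 6x
f'(x) = 2x - 6
At x = 1:
f'(1) = 2 * 1 - 6
= 2 - 6
= -4

-4


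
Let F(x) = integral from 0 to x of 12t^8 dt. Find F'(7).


By the Fundamental Theorem of Calculus (Part 1):
If F(x) = integral from 0 to x of f(t) dt, then F'(x) = f(x)
Here f(t) = 12t^8
So F'(x) = 12x^8
Evaluate at x = 7:
F'(7) = 12 * 7^8
= 12 * 5764801
= 69177612

69177612


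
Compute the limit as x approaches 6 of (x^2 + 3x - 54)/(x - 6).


Direct substitution gives 0/0, so we factor the numerator.
Factor: (x^2 + 3x - 54) = (x - 6)(x + 9)
Cancel the common factor (x - 6):
(x^2 + 3x - 54)/(x - 6) = (x + 9)
Now substitute x = 6:
= (6) - (-9) = 15

15


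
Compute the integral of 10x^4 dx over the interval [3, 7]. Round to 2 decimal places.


Find the antiderivative of 10x^4:
F(x) = 10/5 * x^5
Apply the Fundamental Theorem of Calculus:
F(7) - F(3)
= 10/5 * 7^5 - 10/5 * 3^5
= 10/5 * (16807 - 243)
= 10/5 * 16564
= 33128 = 33128.00

33128.00


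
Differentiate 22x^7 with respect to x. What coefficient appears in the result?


We apply the power rule: d/dx [ax^n] = a*n * x^(n-1)
d/dx [22x^7]
= 22 * 7 * x^(7-1)
= 154x^6
The coefficient is 154

154


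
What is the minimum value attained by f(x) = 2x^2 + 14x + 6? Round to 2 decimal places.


For a quadratic f(x) = ax^2 + bx + c with a > 0, the minimum is at the vertex.
Vertex x-coordinate: x = -b/(2a)
x = -(14) / (2 * 2)
x = -14/4 = -7/2
Substitute back to find the minimum value:
f(-7/2) = 2 * (-7/2)^2 + 14 * (-7/2) + 6
= 49/2 - 49 + 6
= -37/2 = -18.50

-18.50


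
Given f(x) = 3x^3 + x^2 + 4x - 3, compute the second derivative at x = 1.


First derivative:
f'(x) = 9x^2 + 2x + 4
Second derivative:
f''(x) = 18x + 2
Substitute x = 1:
f''(1) = 18 * 1 + 2
= 18 + 2
= 20

20
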